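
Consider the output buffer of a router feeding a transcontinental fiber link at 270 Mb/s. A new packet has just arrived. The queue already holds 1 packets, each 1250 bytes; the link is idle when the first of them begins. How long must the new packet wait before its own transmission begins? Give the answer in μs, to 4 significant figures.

37.04 μs

Each queued packet: L/R = 10000/270000000 = 37.037 μs.
1 queued → 37.037 μs.
Queuing delay = 37.04 μs.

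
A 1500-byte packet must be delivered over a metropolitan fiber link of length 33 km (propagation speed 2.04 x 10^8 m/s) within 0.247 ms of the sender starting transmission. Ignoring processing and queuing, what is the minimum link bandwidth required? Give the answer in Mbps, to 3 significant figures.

L = 12000 bits.
Propagation delay = 33000 / 204000000 = 0.161765 ms.
Transmission budget = 0.247 − 0.161765 = 0.0852353 ms.
R ≥ L / t_tx = 12000 bits / 8.52353e-05 s = 141 Mbps.

141 Mbps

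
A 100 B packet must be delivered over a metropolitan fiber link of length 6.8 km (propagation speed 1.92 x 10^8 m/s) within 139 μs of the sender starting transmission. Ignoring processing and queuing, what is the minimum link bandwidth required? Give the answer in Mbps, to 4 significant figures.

L = 800 bits.
Propagation delay = 6800 / 192000000 = 35.4167 μs.
Transmission budget = 139 − 35.4167 = 103.583 μs.
R ≥ L / t_tx = 800 bits / 0.000103583 s = 7.723 Mbps.

7.723 Mbps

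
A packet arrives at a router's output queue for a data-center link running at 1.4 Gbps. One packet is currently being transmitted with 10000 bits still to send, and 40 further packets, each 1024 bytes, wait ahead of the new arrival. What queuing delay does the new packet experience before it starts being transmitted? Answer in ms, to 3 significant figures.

Each queued packet: L/R = 8192/1400000000 = 0.00585143 ms.
40 queued → 0.234057 ms.
Plus remaining 10000 bits of current packet: 0.00714286 ms.
Queuing delay = 0.241 ms.

0.241 ms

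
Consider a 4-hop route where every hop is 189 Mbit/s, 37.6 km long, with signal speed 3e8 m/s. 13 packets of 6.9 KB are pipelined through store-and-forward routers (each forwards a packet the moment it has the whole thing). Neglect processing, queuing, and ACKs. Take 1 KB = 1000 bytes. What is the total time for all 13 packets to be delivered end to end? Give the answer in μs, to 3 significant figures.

5170 μs

Per-hop transmission t_tx = L/R = 55200/189000000 = 292.063 μs.
Per-hop propagation t_prop = 37600/300000000 = 125.333 μs.
Pipeline fill: first packet needs 4·t_tx to clear all hops; remaining 12 packets each add one t_tx.
Total = (4+13-1)·t_tx + 4·t_prop = 16·292.063 + 4·125.333 = 5170 μs.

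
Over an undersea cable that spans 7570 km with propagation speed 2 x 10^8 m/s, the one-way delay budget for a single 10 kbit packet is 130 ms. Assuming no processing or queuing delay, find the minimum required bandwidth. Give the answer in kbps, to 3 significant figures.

109 kbps

Propagation delay = 7570000 / 200000000 = 37.85 ms.
Transmission budget = 130 − 37.85 = 92.15 ms.
R ≥ L / t_tx = 10000 bits / 0.09215 s = 109 kbps.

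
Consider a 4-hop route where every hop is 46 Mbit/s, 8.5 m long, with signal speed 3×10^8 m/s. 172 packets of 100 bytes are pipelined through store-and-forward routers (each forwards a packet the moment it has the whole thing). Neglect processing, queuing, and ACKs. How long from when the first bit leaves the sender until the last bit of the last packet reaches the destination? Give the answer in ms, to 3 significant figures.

3.04 ms

Per-hop transmission t_tx = L/R = 800/46000000 = 0.0173913 ms.
Per-hop propagation t_prop = 8.5/300000000 = 2.83333e-05 ms.
Pipeline fill: first packet needs 4·t_tx to clear all hops; remaining 171 packets each add one t_tx.
Total = (4+172-1)·t_tx + 4·t_prop = 175·0.0173913 + 4·2.83333e-05 = 3.04 ms.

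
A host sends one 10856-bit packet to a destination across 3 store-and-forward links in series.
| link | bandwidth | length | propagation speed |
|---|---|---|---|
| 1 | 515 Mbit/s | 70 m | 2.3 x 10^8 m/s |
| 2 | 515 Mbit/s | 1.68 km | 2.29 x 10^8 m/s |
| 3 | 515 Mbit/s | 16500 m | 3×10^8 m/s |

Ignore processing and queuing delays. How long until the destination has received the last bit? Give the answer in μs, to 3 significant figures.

Transmission delay per hop = L/R = 10856/515000000 = 21.0796 μs; 3 hops → 63.2388 μs.
Propagation delays (d/s per hop): 0.304348, 7.33624, 55 μs; sum = 62.6406 μs.
End-to-end = 126 μs.

126 μs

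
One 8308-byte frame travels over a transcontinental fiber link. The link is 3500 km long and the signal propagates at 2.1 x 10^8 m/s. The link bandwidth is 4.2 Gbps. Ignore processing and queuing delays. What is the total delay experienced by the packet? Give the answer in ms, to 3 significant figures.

L = 8308 × 8 = 66464 bits.
Transmission delay = L/R = 66464 / 4200000000 = 0.0158248 ms.
Propagation delay = d/s = 3500000 m / 210000000 m/s = 16.6667 ms.
Total = 16.7 ms.

16.7 ms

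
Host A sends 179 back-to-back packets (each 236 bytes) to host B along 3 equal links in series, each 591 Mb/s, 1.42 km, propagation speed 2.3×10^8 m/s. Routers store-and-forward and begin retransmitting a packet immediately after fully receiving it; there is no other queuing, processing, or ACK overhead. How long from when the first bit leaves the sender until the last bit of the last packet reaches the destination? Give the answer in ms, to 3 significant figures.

0.597 ms

Per-hop transmission t_tx = L/R = 1888/591000000 = 0.00319459 ms.
Per-hop propagation t_prop = 1420/2.3e+08 = 0.00617391 ms.
Pipeline fill: first packet needs 3·t_tx to clear all hops; remaining 178 packets each add one t_tx.
Total = (3+179-1)·t_tx + 3·t_prop = 181·0.00319459 + 3·0.00617391 = 0.597 ms.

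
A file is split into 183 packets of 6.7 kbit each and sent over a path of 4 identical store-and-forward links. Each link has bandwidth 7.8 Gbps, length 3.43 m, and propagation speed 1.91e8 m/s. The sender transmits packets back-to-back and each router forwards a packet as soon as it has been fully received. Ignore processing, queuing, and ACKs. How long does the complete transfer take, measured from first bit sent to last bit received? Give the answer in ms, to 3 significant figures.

0.160 ms

Per-hop transmission t_tx = L/R = 6700/7800000000 = 0.000858974 ms.
Per-hop propagation t_prop = 3.43/191000000 = 1.79581e-05 ms.
Pipeline fill: first packet needs 4·t_tx to clear all hops; remaining 182 packets each add one t_tx.
Total = (4+183-1)·t_tx + 4·t_prop = 186·0.000858974 + 4·1.79581e-05 = 0.160 ms.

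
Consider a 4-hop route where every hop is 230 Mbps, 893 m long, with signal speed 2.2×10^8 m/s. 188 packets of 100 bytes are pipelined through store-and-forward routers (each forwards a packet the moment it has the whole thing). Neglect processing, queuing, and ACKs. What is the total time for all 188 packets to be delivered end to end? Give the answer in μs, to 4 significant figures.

Per-hop transmission t_tx = L/R = 800/230000000 = 3.47826 μs.
Per-hop propagation t_prop = 893/2.2e+08 = 4.05909 μs.
Pipeline fill: first packet needs 4·t_tx to clear all hops; remaining 187 packets each add one t_tx.
Total = (4+188-1)·t_tx + 4·t_prop = 191·3.47826 + 4·4.05909 = 680.6 μs.

680.6 μs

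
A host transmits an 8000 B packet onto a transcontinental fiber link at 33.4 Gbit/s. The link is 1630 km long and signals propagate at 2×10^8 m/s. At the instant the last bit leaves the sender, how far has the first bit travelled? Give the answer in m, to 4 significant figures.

t_tx = L/R = 64000/33400000000 = 1.91617e-06 s.
Distance = s × t_tx = 200000000 × 1.91617e-06 = 383.2 m.

383.2 m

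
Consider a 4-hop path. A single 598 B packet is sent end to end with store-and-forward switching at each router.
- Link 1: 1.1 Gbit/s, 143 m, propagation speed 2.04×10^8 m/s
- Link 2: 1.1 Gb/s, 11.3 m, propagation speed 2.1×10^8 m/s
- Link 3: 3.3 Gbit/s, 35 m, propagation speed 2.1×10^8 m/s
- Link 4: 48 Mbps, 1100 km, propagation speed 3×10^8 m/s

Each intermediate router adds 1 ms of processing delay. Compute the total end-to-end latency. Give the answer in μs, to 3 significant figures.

6780 μs

L = 598 × 8 = 4784 bits.
Transmission delays (L/R per hop): 4.34909, 4.34909, 1.4497, 99.6667 μs; sum = 109.815 μs.
Propagation delays (d/s per hop): 0.70098, 0.0538095, 0.166667, 3666.67 μs; sum = 3667.59 μs.
Processing at 3 router(s): 3 × 1 ms = 3000 μs.
End-to-end = 6780 μs.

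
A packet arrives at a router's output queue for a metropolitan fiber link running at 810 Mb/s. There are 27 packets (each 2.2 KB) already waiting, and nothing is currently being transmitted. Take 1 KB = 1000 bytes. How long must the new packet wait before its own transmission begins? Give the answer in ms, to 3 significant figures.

Each queued packet: L/R = 17600/810000000 = 0.0217284 ms.
27 queued → 0.586667 ms.
Queuing delay = 0.587 ms.

0.587 ms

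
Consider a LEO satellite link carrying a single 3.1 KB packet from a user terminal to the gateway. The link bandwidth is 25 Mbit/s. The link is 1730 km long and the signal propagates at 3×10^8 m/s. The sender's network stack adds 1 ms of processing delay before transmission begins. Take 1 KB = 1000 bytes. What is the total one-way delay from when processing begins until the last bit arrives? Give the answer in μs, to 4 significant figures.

L = 24800 bits.
Transmission delay = L/R = 24800 / 25000000 = 992 μs.
Propagation delay = d/s = 1730000 m / 300000000 m/s = 5766.67 μs.
Plus processing delay 1 ms = 1000 μs.
Total = 7759 μs.

7759 μs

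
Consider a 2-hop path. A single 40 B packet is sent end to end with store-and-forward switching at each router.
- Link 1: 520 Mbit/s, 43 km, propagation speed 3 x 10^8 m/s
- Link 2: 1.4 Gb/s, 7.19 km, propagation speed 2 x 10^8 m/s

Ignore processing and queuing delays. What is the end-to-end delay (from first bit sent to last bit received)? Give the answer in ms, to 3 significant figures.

L = 40 × 8 = 320 bits.
Transmission delays (L/R per hop): 0.000615385, 0.000228571 ms; sum = 0.000843956 ms.
Propagation delays (d/s per hop): 0.143333, 0.03595 ms; sum = 0.179283 ms.
End-to-end = 0.180 ms.

0.180 ms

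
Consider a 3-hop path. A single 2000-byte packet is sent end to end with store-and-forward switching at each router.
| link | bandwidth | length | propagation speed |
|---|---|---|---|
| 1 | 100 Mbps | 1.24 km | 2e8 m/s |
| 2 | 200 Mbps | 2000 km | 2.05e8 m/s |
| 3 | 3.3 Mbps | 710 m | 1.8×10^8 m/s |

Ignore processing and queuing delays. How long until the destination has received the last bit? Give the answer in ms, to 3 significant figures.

L = 2000 × 8 = 16000 bits.
Transmission delays (L/R per hop): 0.16, 0.08, 4.84848 ms; sum = 5.08848 ms.
Propagation delays (d/s per hop): 0.0062, 9.7561, 0.00394444 ms; sum = 9.76624 ms.
End-to-end = 14.9 ms.

14.9 ms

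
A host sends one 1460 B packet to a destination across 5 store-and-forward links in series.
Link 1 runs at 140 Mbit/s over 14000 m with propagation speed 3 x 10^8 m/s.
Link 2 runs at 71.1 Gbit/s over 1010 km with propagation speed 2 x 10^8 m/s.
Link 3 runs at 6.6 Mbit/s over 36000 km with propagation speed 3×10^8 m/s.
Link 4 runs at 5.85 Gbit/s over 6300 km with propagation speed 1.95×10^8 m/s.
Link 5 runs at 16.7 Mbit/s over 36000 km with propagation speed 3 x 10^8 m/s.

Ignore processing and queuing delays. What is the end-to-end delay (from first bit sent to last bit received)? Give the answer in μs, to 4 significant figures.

L = 1460 × 8 = 11680 bits.
Transmission delays (L/R per hop): 83.4286, 0.164276, 1769.7, 1.99658, 699.401 μs; sum = 2554.69 μs.
Propagation delays (d/s per hop): 46.6667, 5050, 120000, 32307.7, 120000 μs; sum = 277404 μs.
End-to-end = 280000 μs.

280000 μs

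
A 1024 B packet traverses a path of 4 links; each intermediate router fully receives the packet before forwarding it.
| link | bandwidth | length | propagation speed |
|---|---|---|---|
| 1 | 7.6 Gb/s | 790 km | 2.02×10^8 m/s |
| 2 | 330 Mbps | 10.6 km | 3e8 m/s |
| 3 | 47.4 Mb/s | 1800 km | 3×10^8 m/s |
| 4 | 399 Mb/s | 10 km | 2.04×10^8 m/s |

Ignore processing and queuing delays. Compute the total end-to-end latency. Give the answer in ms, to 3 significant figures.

10.2 ms

L = 1024 × 8 = 8192 bits.
Transmission delays (L/R per hop): 0.00107789, 0.0248242, 0.172827, 0.0205313 ms; sum = 0.21926 ms.
Propagation delays (d/s per hop): 3.91089, 0.0353333, 6, 0.0490196 ms; sum = 9.99524 ms.
End-to-end = 10.2 ms.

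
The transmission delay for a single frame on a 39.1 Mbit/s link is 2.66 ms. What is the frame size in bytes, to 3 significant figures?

L = R × t_tx = 39100000 b/s × 0.00266 s = 104006 bits.
In bytes: 104006 / 8 = 13000 bytes.

13000 bytes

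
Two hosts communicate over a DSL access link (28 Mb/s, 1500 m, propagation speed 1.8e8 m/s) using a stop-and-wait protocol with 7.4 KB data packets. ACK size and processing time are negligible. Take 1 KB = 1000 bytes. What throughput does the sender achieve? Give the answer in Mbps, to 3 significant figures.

t_tx = L/R = 59200/28000000 = 0.00211429 s.
t_prop = 1500/180000000 = 8.33333e-06 s; RTT = 1.66667e-05 s.
Cycle = t_tx + RTT = 0.00213095 s.
Throughput = L / cycle = 59200 / 0.00213095 = 27.8 Mbps.

27.8 Mbps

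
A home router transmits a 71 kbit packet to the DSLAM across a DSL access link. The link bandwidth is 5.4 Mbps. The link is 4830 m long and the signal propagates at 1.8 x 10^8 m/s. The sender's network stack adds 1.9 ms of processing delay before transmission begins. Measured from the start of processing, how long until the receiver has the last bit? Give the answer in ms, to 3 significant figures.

15.1 ms

L = 71000 bits.
Transmission delay = L/R = 71000 / 5400000 = 13.1481 ms.
Propagation delay = d/s = 4830 m / 180000000 m/s = 0.0268333 ms.
Plus processing delay 1.9 ms = 1.9 ms.
Total = 15.1 ms.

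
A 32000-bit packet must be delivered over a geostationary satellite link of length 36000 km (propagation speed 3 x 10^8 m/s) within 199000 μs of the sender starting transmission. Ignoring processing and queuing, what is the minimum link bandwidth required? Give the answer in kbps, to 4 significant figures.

Propagation delay = 36000000 / 300000000 = 120000 μs.
Transmission budget = 199000 − 120000 = 79000 μs.
R ≥ L / t_tx = 32000 bits / 0.079 s = 405.1 kbps.

405.1 kbps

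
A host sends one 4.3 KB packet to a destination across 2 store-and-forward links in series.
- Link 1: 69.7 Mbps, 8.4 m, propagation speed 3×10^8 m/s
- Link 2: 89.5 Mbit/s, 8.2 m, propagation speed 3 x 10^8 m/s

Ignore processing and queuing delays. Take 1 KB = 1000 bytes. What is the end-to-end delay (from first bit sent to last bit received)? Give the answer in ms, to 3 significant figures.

L = 34400 bits.
Transmission delays (L/R per hop): 0.493544, 0.384358 ms; sum = 0.877901 ms.
Propagation delays (d/s per hop): 2.8e-05, 2.73333e-05 ms; sum = 5.53333e-05 ms.
End-to-end = 0.878 ms.

0.878 ms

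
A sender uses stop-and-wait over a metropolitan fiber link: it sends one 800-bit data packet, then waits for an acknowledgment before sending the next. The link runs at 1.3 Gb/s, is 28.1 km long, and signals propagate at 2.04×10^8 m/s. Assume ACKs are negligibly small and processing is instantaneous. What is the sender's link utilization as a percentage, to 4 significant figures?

0.2229 %

t_tx = L/R = 800/1300000000 = 6.15385e-07 s.
t_prop = 28100/204000000 = 0.000137745 s; RTT = 0.00027549 s.
Cycle = t_tx + RTT = 0.000276106 s.
Utilization = t_tx / cycle = 6.15385e-07/0.000276106 = 0.2229 %.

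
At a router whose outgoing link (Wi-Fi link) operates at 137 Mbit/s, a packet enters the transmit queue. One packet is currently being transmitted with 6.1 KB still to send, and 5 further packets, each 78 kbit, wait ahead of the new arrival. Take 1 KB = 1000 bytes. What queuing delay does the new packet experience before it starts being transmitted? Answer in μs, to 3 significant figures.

Each queued packet: L/R = 78000/137000000 = 569.343 μs.
5 queued → 2846.72 μs.
Plus remaining 48800 bits of current packet: 356.204 μs.
Queuing delay = 3200 μs.

3200 μs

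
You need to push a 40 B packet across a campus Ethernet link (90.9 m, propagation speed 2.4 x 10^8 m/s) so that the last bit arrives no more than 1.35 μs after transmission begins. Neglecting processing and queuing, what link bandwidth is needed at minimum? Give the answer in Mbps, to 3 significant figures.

329 Mbps

L = 320 bits.
Propagation delay = 90.9 / 240000000 = 0.37875 μs.
Transmission budget = 1.35 − 0.37875 = 0.97125 μs.
R ≥ L / t_tx = 320 bits / 9.7125e-07 s = 329 Mbps.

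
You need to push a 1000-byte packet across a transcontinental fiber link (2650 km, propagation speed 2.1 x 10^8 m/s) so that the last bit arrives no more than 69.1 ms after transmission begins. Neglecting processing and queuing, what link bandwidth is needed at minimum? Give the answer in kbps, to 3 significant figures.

L = 8000 bits.
Propagation delay = 2650000 / 210000000 = 12.619 ms.
Transmission budget = 69.1 − 12.619 = 56.481 ms.
R ≥ L / t_tx = 8000 bits / 0.056481 s = 142 kbps.

142 kbps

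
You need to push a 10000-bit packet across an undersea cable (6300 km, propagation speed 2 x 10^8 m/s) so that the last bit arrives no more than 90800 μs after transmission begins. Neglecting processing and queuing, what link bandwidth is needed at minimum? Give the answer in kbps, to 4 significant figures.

Propagation delay = 6300000 / 200000000 = 31500 μs.
Transmission budget = 90800 − 31500 = 59300 μs.
R ≥ L / t_tx = 10000 bits / 0.0593 s = 168.6 kbps.

168.6 kbps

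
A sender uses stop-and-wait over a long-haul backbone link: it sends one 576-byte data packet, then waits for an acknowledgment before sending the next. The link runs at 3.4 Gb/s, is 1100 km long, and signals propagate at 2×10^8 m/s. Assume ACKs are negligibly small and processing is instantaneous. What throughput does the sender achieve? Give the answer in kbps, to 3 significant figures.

t_tx = L/R = 4608/3400000000 = 1.35529e-06 s.
t_prop = 1100000/200000000 = 0.0055 s; RTT = 0.011 s.
Cycle = t_tx + RTT = 0.0110014 s.
Throughput = L / cycle = 4608 / 0.0110014 = 419 kbps.

419 kbps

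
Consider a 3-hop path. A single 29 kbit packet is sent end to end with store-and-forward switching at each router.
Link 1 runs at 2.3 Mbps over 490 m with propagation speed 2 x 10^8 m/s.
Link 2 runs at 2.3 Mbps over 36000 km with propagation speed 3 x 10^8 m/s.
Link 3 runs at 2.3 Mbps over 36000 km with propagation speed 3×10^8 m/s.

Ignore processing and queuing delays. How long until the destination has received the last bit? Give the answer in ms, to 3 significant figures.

L = 29000 bits.
Transmission delay per hop = L/R = 29000/2300000 = 12.6087 ms; 3 hops → 37.8261 ms.
Propagation delays (d/s per hop): 0.00245, 120, 120 ms; sum = 240.002 ms.
End-to-end = 278 ms.

278 ms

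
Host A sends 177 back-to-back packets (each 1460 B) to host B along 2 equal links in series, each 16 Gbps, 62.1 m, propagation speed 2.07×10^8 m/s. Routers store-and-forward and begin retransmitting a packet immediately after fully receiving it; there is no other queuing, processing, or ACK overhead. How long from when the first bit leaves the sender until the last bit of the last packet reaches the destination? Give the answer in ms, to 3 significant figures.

Per-hop transmission t_tx = L/R = 11680/16000000000 = 0.00073 ms.
Per-hop propagation t_prop = 62.1/2.07e+08 = 0.0003 ms.
Pipeline fill: first packet needs 2·t_tx to clear all hops; remaining 176 packets each add one t_tx.
Total = (2+177-1)·t_tx + 2·t_prop = 178·0.00073 + 2·0.0003 = 0.131 ms.

0.131 ms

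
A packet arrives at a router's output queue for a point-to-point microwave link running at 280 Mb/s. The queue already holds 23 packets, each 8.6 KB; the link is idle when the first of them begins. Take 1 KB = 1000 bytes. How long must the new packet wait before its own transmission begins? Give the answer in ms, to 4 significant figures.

5.651 ms

Each queued packet: L/R = 68800/280000000 = 0.245714 ms.
23 queued → 5.65143 ms.
Queuing delay = 5.651 ms.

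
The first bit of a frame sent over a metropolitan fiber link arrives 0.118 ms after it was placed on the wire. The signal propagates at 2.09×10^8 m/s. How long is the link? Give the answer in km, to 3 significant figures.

24.7 km

d = s × t_prop = 209000000 × 0.000118 = 24.7 km.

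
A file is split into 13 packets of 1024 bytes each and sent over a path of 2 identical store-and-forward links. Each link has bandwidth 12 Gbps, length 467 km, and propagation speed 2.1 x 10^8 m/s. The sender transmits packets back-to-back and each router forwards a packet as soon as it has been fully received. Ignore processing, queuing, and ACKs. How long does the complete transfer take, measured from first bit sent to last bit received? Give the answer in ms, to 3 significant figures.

Per-hop transmission t_tx = L/R = 8192/12000000000 = 0.000682667 ms.
Per-hop propagation t_prop = 467000/210000000 = 2.22381 ms.
Pipeline fill: first packet needs 2·t_tx to clear all hops; remaining 12 packets each add one t_tx.
Total = (2+13-1)·t_tx + 2·t_prop = 14·0.000682667 + 2·2.22381 = 4.46 ms.

4.46 ms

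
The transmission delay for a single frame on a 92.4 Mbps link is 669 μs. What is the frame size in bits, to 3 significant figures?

61800 bits

L = R × t_tx = 92400000 b/s × 0.000669 s = 61815.6 bits.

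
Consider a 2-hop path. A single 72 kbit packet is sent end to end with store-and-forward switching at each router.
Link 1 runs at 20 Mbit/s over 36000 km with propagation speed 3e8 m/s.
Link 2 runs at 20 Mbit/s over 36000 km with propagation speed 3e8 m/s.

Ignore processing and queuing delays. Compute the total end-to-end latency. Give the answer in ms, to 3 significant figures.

L = 72000 bits.
Transmission delay per hop = L/R = 72000/20000000 = 3.6 ms; 2 hops → 7.2 ms.
Propagation delays (d/s per hop): 120, 120 ms; sum = 240 ms.
End-to-end = 247 ms.

247 ms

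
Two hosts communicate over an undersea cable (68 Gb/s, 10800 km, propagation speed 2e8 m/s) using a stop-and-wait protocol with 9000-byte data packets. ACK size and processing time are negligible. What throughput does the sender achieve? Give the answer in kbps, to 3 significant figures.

t_tx = L/R = 72000/68000000000 = 1.05882e-06 s.
t_prop = 10800000/200000000 = 0.054 s; RTT = 0.108 s.
Cycle = t_tx + RTT = 0.108001 s.
Throughput = L / cycle = 72000 / 0.108001 = 667 kbps.

667 kbps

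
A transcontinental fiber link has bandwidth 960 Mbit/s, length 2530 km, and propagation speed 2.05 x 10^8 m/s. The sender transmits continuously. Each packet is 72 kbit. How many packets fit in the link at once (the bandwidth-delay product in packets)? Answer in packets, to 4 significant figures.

164.6 packets

Propagation delay = 2530000 / 2.05e+08 = 0.0123415 s.
BDP = R × t_prop = 960000000 × 0.0123415 = 11847800 bits.
In packets of 72000 bits: 164.6 packets.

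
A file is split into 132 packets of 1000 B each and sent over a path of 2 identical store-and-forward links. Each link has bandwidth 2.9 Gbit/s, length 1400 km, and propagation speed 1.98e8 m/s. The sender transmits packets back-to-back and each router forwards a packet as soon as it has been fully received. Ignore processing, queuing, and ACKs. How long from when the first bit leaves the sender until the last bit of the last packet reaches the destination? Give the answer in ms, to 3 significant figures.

14.5 ms

Per-hop transmission t_tx = L/R = 8000/2900000000 = 0.00275862 ms.
Per-hop propagation t_prop = 1400000/198000000 = 7.07071 ms.
Pipeline fill: first packet needs 2·t_tx to clear all hops; remaining 131 packets each add one t_tx.
Total = (2+132-1)·t_tx + 2·t_prop = 133·0.00275862 + 2·7.07071 = 14.5 ms.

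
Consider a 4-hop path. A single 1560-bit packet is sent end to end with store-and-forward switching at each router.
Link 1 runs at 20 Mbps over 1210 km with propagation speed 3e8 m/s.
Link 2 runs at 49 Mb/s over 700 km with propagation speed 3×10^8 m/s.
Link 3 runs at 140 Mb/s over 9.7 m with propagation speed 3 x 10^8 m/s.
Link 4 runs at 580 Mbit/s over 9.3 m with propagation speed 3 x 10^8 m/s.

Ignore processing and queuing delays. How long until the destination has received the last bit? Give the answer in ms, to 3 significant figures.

Transmission delays (L/R per hop): 0.078, 0.0318367, 0.0111429, 0.00268966 ms; sum = 0.123669 ms.
Propagation delays (d/s per hop): 4.03333, 2.33333, 3.23333e-05, 3.1e-05 ms; sum = 6.36673 ms.
End-to-end = 6.49 ms.

6.49 ms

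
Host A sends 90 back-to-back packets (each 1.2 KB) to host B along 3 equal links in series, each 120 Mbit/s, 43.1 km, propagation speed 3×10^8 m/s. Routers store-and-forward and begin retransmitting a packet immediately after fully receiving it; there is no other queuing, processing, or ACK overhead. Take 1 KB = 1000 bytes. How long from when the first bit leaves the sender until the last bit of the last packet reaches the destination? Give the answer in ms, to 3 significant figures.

Per-hop transmission t_tx = L/R = 9600/120000000 = 0.08 ms.
Per-hop propagation t_prop = 43100/300000000 = 0.143667 ms.
Pipeline fill: first packet needs 3·t_tx to clear all hops; remaining 89 packets each add one t_tx.
Total = (3+90-1)·t_tx + 3·t_prop = 92·0.08 + 3·0.143667 = 7.79 ms.

7.79 ms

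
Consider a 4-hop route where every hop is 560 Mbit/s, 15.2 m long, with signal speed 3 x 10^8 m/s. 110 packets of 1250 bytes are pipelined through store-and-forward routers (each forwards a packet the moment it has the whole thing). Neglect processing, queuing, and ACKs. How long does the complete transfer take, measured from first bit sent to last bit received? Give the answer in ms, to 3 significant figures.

Per-hop transmission t_tx = L/R = 10000/560000000 = 0.0178571 ms.
Per-hop propagation t_prop = 15.2/300000000 = 5.06667e-05 ms.
Pipeline fill: first packet needs 4·t_tx to clear all hops; remaining 109 packets each add one t_tx.
Total = (4+110-1)·t_tx + 4·t_prop = 113·0.0178571 + 4·5.06667e-05 = 2.02 ms.

2.02 ms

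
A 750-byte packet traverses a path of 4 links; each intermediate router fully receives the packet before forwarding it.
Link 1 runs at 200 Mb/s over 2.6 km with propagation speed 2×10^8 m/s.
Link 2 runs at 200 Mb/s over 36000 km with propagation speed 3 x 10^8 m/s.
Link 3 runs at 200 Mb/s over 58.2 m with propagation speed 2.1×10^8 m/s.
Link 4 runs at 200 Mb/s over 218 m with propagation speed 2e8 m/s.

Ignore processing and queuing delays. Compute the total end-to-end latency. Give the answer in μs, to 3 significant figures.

120000 μs

L = 750 × 8 = 6000 bits.
Transmission delay per hop = L/R = 6000/200000000 = 30 μs; 4 hops → 120 μs.
Propagation delays (d/s per hop): 13, 120000, 0.277143, 1.09 μs; sum = 120014 μs.
End-to-end = 120000 μs.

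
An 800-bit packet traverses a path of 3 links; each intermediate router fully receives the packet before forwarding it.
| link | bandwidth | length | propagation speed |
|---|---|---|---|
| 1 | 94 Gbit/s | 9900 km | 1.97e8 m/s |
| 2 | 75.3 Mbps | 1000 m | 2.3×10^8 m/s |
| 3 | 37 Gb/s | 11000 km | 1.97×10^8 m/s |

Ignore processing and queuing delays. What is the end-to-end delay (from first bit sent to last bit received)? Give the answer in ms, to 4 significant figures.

106.1 ms

Transmission delays (L/R per hop): 8.51064e-06, 0.0106242, 2.16216e-05 ms; sum = 0.0106543 ms.
Propagation delays (d/s per hop): 50.2538, 0.00434783, 55.8376 ms; sum = 106.096 ms.
End-to-end = 106.1 ms.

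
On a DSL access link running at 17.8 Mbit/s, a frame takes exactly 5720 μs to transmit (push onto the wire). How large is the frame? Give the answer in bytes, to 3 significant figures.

12700 bytes

L = R × t_tx = 17800000 b/s × 0.00572 s = 101816 bits.
In bytes: 101816 / 8 = 12700 bytes.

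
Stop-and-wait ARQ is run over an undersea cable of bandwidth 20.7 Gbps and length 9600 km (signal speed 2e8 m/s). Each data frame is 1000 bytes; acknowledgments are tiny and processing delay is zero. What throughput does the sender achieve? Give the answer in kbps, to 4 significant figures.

83.33 kbps

t_tx = L/R = 8000/20700000000 = 3.86473e-07 s.
t_prop = 9600000/200000000 = 0.048 s; RTT = 0.096 s.
Cycle = t_tx + RTT = 0.0960004 s.
Throughput = L / cycle = 8000 / 0.0960004 = 83.33 kbps.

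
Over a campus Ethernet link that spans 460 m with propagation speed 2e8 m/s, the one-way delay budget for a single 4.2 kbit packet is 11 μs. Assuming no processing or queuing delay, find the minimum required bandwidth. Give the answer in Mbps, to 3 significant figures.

Propagation delay = 460 / 200000000 = 2.3 μs.
Transmission budget = 11 − 2.3 = 8.7 μs.
R ≥ L / t_tx = 4200 bits / 8.7e-06 s = 483 Mbps.

483 Mbps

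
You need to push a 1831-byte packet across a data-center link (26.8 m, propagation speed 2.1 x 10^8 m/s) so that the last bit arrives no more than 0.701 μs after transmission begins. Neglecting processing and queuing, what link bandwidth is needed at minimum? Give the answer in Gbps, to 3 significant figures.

L = 14648 bits.
Propagation delay = 26.8 / 210000000 = 0.127619 μs.
Transmission budget = 0.701 − 0.127619 = 0.573381 μs.
R ≥ L / t_tx = 14648 bits / 5.73381e-07 s = 25.5 Gbps.

25.5 Gbps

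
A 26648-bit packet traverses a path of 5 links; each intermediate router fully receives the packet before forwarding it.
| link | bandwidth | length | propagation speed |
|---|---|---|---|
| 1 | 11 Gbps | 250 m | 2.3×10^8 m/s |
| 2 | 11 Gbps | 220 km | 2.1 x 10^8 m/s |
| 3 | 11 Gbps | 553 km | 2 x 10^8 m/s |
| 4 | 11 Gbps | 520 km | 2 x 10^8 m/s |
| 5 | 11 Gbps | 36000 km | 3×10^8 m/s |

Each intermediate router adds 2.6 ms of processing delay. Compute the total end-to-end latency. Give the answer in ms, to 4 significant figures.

Transmission delay per hop = L/R = 26648/11000000000 = 0.00242255 ms; 5 hops → 0.0121127 ms.
Propagation delays (d/s per hop): 0.00108696, 1.04762, 2.765, 2.6, 120 ms; sum = 126.414 ms.
Processing at 4 router(s): 4 × 2.6 ms = 10.4 ms.
End-to-end = 136.8 ms.

136.8 ms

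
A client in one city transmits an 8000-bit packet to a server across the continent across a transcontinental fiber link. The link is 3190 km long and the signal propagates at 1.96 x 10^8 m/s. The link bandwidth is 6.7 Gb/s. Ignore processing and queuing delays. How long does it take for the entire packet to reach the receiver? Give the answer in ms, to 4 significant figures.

Transmission delay = L/R = 8000 / 6700000000 = 0.00119403 ms.
Propagation delay = d/s = 3190000 m / 196000000 m/s = 16.2755 ms.
Total = 16.28 ms.

16.28 ms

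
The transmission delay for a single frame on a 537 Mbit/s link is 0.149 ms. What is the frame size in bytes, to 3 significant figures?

L = R × t_tx = 537000000 b/s × 0.000149 s = 80013 bits.
In bytes: 80013 / 8 = 10000 bytes.

10000 bytes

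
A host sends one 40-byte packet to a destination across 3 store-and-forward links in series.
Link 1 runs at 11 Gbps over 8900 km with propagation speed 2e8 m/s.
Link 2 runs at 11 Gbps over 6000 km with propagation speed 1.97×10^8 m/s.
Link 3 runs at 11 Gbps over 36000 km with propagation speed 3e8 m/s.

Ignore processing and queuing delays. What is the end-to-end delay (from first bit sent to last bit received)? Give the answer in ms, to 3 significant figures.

L = 40 × 8 = 320 bits.
Transmission delay per hop = L/R = 320/11000000000 = 2.90909e-05 ms; 3 hops → 8.72727e-05 ms.
Propagation delays (d/s per hop): 44.5, 30.4569, 120 ms; sum = 194.957 ms.
End-to-end = 195 ms.

195 ms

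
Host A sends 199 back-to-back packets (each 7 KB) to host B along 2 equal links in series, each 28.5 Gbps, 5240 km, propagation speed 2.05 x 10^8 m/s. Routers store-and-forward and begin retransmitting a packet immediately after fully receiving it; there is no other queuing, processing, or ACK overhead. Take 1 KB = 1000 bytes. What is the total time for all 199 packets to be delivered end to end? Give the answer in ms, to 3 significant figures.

Per-hop transmission t_tx = L/R = 56000/28500000000 = 0.00196491 ms.
Per-hop propagation t_prop = 5240000/2.05e+08 = 25.561 ms.
Pipeline fill: first packet needs 2·t_tx to clear all hops; remaining 198 packets each add one t_tx.
Total = (2+199-1)·t_tx + 2·t_prop = 200·0.00196491 + 2·25.561 = 51.5 ms.

51.5 ms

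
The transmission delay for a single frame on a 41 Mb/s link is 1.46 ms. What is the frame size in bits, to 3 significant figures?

59900 bits

L = R × t_tx = 41000000 b/s × 0.00146 s = 59860 bits.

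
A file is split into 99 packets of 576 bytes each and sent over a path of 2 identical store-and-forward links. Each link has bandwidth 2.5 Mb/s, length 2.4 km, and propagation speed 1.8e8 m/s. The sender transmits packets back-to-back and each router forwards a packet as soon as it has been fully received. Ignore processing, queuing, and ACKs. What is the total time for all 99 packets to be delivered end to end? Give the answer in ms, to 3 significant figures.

184 ms

Per-hop transmission t_tx = L/R = 4608/2500000 = 1.8432 ms.
Per-hop propagation t_prop = 2400/180000000 = 0.0133333 ms.
Pipeline fill: first packet needs 2·t_tx to clear all hops; remaining 98 packets each add one t_tx.
Total = (2+99-1)·t_tx + 2·t_prop = 100·1.8432 + 2·0.0133333 = 184 ms.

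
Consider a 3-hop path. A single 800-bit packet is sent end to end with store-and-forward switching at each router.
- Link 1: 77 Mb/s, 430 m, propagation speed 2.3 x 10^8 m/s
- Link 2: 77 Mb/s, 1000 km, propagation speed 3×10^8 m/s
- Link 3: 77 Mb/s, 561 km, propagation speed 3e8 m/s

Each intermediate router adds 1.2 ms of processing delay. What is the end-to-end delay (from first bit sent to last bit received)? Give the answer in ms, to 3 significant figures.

Transmission delay per hop = L/R = 800/77000000 = 0.0103896 ms; 3 hops → 0.0311688 ms.
Propagation delays (d/s per hop): 0.00186957, 3.33333, 1.87 ms; sum = 5.2052 ms.
Processing at 2 router(s): 2 × 1.2 ms = 2.4 ms.
End-to-end = 7.64 ms.

7.64 ms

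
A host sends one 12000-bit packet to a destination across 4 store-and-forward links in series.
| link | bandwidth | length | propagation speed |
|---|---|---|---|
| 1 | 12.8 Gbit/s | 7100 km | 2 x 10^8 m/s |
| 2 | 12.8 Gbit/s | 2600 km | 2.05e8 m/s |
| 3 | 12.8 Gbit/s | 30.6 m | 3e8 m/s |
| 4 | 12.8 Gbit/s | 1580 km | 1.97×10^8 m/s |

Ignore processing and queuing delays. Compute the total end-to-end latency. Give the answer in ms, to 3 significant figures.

Transmission delay per hop = L/R = 12000/12800000000 = 0.0009375 ms; 4 hops → 0.00375 ms.
Propagation delays (d/s per hop): 35.5, 12.6829, 0.000102, 8.0203 ms; sum = 56.2033 ms.
End-to-end = 56.2 ms.

56.2 ms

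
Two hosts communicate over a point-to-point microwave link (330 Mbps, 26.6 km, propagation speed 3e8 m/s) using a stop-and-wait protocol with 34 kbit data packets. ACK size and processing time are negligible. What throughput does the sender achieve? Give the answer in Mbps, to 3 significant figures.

t_tx = L/R = 34000/330000000 = 0.00010303 s.
t_prop = 26600/300000000 = 8.86667e-05 s; RTT = 0.000177333 s.
Cycle = t_tx + RTT = 0.000280364 s.
Throughput = L / cycle = 34000 / 0.000280364 = 121 Mbps.

121 Mbps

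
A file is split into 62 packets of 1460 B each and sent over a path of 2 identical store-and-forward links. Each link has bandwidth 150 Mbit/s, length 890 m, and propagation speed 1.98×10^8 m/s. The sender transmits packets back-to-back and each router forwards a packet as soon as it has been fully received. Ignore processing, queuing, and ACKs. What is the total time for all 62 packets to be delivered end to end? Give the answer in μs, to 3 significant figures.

Per-hop transmission t_tx = L/R = 11680/150000000 = 77.8667 μs.
Per-hop propagation t_prop = 890/198000000 = 4.49495 μs.
Pipeline fill: first packet needs 2·t_tx to clear all hops; remaining 61 packets each add one t_tx.
Total = (2+62-1)·t_tx + 2·t_prop = 63·77.8667 + 2·4.49495 = 4910 μs.

4910 μs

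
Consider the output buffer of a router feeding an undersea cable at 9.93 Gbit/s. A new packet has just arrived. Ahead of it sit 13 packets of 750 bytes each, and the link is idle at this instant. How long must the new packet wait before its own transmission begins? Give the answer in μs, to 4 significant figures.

7.855 μs

Each queued packet: L/R = 6000/9930000000 = 0.60423 μs.
13 queued → 7.85498 μs.
Queuing delay = 7.855 μs.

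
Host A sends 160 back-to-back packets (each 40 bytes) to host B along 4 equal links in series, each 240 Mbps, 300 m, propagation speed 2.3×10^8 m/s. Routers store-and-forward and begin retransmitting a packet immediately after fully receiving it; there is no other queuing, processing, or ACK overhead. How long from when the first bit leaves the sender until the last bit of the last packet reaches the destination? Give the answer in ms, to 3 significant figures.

Per-hop transmission t_tx = L/R = 320/240000000 = 0.00133333 ms.
Per-hop propagation t_prop = 300/2.3e+08 = 0.00130435 ms.
Pipeline fill: first packet needs 4·t_tx to clear all hops; remaining 159 packets each add one t_tx.
Total = (4+160-1)·t_tx + 4·t_prop = 163·0.00133333 + 4·0.00130435 = 0.223 ms.

0.223 ms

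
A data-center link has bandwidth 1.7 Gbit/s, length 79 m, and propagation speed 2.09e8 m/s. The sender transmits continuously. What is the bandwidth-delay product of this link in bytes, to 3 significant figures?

80.3 bytes

Propagation delay = 79 / 209000000 = 3.7799e-07 s.
BDP = R × t_prop = 1700000000 × 3.7799e-07 = 642.584 bits.
In bytes: 642.584/8 = 80.3 bytes.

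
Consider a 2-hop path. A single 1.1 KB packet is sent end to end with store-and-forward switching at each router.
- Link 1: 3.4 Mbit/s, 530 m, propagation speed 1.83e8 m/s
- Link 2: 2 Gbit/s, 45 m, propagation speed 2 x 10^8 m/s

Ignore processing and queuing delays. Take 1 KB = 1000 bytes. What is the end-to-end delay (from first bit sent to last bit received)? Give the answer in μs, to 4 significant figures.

L = 8800 bits.
Transmission delays (L/R per hop): 2588.24, 4.4 μs; sum = 2592.64 μs.
Propagation delays (d/s per hop): 2.89617, 0.225 μs; sum = 3.12117 μs.
End-to-end = 2596 μs.

2596 μs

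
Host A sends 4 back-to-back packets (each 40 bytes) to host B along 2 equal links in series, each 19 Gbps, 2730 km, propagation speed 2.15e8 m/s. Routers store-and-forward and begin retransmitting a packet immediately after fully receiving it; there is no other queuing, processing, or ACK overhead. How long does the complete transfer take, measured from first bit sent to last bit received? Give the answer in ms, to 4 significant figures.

25.40 ms

Per-hop transmission t_tx = L/R = 320/19000000000 = 1.68421e-05 ms.
Per-hop propagation t_prop = 2730000/215000000 = 12.6977 ms.
Pipeline fill: first packet needs 2·t_tx to clear all hops; remaining 3 packets each add one t_tx.
Total = (2+4-1)·t_tx + 2·t_prop = 5·1.68421e-05 + 2·12.6977 = 25.40 ms.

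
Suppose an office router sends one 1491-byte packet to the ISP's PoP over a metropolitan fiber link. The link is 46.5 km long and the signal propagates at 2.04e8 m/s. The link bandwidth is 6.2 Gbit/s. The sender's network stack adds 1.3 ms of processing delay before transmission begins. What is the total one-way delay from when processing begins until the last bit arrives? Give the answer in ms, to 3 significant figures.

L = 1491 × 8 = 11928 bits.
Transmission delay = L/R = 11928 / 6200000000 = 0.00192387 ms.
Propagation delay = d/s = 46500 m / 204000000 m/s = 0.227941 ms.
Plus processing delay 1.3 ms = 1.3 ms.
Total = 1.53 ms.

1.53 ms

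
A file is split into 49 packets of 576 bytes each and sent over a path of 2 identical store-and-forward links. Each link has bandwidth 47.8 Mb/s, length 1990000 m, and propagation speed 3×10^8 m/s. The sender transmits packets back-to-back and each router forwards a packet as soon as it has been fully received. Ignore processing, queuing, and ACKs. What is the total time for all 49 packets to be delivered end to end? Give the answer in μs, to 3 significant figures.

18100 μs

Per-hop transmission t_tx = L/R = 4608/47800000 = 96.4017 μs.
Per-hop propagation t_prop = 1990000/300000000 = 6633.33 μs.
Pipeline fill: first packet needs 2·t_tx to clear all hops; remaining 48 packets each add one t_tx.
Total = (2+49-1)·t_tx + 2·t_prop = 50·96.4017 + 2·6633.33 = 18100 μs.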